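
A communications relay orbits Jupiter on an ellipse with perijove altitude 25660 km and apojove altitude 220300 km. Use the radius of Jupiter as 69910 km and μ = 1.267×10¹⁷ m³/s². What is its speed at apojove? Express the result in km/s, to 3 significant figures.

v ≈ 14.7 km/s

r_p = 69910 + 25660 = 95570 km = 9.5570×10⁷ m.
r_a = 69910 + 220300 = 290210 km = 2.9021×10⁸ m.
Semi-major axis a = (r_p + r_a)/2 = 1.9289×10⁵ km = 1.929×10⁸ m.
Vis-viva: v² = μ(2/r − 1/a) = 1.267×10¹⁷ × (6.892×10⁻⁹ − 5.184×10⁻⁹) = 2.163×10⁸ m²/s².
v = 14710 m/s = 14.71 km/s.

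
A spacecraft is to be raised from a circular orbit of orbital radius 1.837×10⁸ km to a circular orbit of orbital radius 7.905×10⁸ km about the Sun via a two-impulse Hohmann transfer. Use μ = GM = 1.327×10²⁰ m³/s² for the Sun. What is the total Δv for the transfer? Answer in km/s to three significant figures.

Δv_total ≈ 12.4 km/s

r₁ = 1.837×10⁸ km = 1.837×10¹¹ m.
r₂ = 7.905×10⁸ km = 7.905×10¹¹ m.
Transfer ellipse a_t = (r₁ + r₂)/2 = 4.871×10¹¹ m.
At r₁: circular v_c1 = √(μ/r₁) = 26880 m/s; transfer-perihelion v_p = √[μ(2/r₁ − 1/a_t)] = 34240 m/s.
Δv₁ = v_p − v_c1 = 7362 m/s.
At r₂: circular v_c2 = √(μ/r₂) = 12960 m/s; transfer-aphelion v_a = √[μ(2/r₂ − 1/a_t)] = 7957 m/s.
Δv₂ = v_c2 − v_a = 5000 m/s.
Total Δv = Δv₁ + Δv₂ = 12360 m/s = 12.36 km/s.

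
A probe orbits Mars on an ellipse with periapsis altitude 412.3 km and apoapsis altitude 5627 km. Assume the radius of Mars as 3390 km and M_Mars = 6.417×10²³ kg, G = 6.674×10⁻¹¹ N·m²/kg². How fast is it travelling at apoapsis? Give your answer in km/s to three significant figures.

v ≈ 1.68 km/s

μ = GM = 6.674×10⁻¹¹ × 6.417×10²³ = 4.283×10¹³ m³/s².
r_p = 3390 + 412.3 = 3802.3 km = 3.8023×10⁶ m.
r_a = 3390 + 5627 = 9017.0 km = 9.0170×10⁶ m.
Semi-major axis a = (r_p + r_a)/2 = 6409.6 km = 6.410×10⁶ m.
Vis-viva: v² = μ(2/r − 1/a) = 4.283×10¹³ × (2.218×10⁻⁷ − 1.560×10⁻⁷) = 2.818×10⁶ m²/s².
v = 1679 m/s = 1.679 km/s.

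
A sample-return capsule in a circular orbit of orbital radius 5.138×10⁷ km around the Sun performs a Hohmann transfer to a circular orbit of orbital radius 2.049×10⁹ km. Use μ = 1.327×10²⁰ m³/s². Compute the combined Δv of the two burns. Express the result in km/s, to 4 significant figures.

Δv_total ≈ 26.43 km/s

r₁ = 5.138×10⁷ km = 5.138×10¹⁰ m.
r₂ = 2.049×10⁹ km = 2.049×10¹² m.
Transfer ellipse a_t = (r₁ + r₂)/2 = 1.050×10¹² m.
At r₁: circular v_c1 = √(μ/r₁) = 50820 m/s; transfer-perihelion v_p = √[μ(2/r₁ − 1/a_t)] = 70990 m/s.
Δv₁ = v_p − v_c1 = 20170 m/s.
At r₂: circular v_c2 = √(μ/r₂) = 8048 m/s; transfer-aphelion v_a = √[μ(2/r₂ − 1/a_t)] = 1780 m/s.
Δv₂ = v_c2 − v_a = 6268 m/s.
Total Δv = Δv₁ + Δv₂ = 26430 m/s = 26.43 km/s.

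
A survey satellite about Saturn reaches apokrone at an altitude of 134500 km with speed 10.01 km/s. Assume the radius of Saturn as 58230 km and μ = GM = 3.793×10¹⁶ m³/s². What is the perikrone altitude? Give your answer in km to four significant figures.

perikrone altitude ≈ 7588 km

r_a = 58230 + 134500 = 1.9273×10⁵ km = 1.927×10⁸ m.
Specific energy ε = v²/2 − μ/r = -1.467×10⁸ J/kg, so a = −μ/(2ε) = 1.293×10⁸ m.
The apsides satisfy r_p + r_a = 2a, so the perikrone radius is 2a − r_a = 6.582×10⁷ m = 65818 km.
Perikrone altitude = 65818 − 58230 = 7588.2 km.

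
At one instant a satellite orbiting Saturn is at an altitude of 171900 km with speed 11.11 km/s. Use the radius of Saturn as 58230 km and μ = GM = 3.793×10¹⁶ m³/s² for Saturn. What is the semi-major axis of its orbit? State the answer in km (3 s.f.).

r = 58230 + 171900 = 2.3013×10⁵ km = 2.301×10⁸ m.
Vis-viva rearranged: 1/a = 2/r − v²/μ = 8.691×10⁻⁹ − 3.254×10⁻⁹ = 5.437×10⁻⁹ m⁻¹.
a = 1.839×10⁸ m = 1.8394×10⁵ km.

a ≈ 1.84×10⁵ km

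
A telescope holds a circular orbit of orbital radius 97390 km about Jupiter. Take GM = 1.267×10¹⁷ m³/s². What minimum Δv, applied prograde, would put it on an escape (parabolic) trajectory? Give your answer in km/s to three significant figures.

r = 97390 km = 9.739×10⁷ m.
Circular speed v_c = √(μ/r) = 36070 m/s.
Escape speed v_esc = √(2μ/r) = √2 × v_c = 51010 m/s.
Δv = v_esc − v_c = 14940 m/s = 14.94 km/s.

Δv ≈ 14.9 km/s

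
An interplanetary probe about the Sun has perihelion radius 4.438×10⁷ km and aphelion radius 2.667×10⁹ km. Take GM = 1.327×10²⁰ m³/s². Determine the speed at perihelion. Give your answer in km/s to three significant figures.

v ≈ 76.7 km/s

Semi-major axis a = (r_p + r_a)/2 = 1.3557×10⁹ km = 1.356×10¹² m.
Vis-viva: v² = μ(2/r − 1/a) = 1.327×10²⁰ × (4.507×10⁻¹¹ − 7.376×10⁻¹³) = 5.882×10⁹ m²/s².
v = 76700 m/s = 76.70 km/s.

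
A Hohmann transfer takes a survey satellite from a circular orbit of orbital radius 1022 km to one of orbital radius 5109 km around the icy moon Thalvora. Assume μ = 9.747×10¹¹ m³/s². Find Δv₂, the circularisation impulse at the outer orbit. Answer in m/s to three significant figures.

Δv ≈ 185 m/s

r₁ = 1022 km = 1.022×10⁶ m.
r₂ = 5109 km = 5.109×10⁶ m.
Transfer ellipse a_t = (r₁ + r₂)/2 = 3.066×10⁶ m.
At r₁: circular v_c1 = √(μ/r₁) = 976.6 m/s; transfer-periapsis v_p = √[μ(2/r₁ − 1/a_t)] = 1261 m/s.
At r₂: circular v_c2 = √(μ/r₂) = 436.8 m/s; transfer-apoapsis v_a = √[μ(2/r₂ − 1/a_t)] = 252.2 m/s.
Δv₂ = v_c2 − v_a = 184.6 m/s.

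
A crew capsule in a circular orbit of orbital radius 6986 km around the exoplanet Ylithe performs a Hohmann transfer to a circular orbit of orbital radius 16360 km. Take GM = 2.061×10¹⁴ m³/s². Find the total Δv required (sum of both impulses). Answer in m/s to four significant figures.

r₁ = 6986 km = 6.986×10⁶ m.
r₂ = 16360 km = 1.636×10⁷ m.
Transfer ellipse a_t = (r₁ + r₂)/2 = 1.167×10⁷ m.
At r₁: circular v_c1 = √(μ/r₁) = 5432 m/s; transfer-periapsis v_p = √[μ(2/r₁ − 1/a_t)] = 6430 m/s.
Δv₁ = v_p − v_c1 = 998.6 m/s.
At r₂: circular v_c2 = √(μ/r₂) = 3549 m/s; transfer-apoapsis v_a = √[μ(2/r₂ − 1/a_t)] = 2746 m/s.
Δv₂ = v_c2 − v_a = 803.5 m/s.
Total Δv = Δv₁ + Δv₂ = 1802 m/s.

Δv_total ≈ 1802 m/s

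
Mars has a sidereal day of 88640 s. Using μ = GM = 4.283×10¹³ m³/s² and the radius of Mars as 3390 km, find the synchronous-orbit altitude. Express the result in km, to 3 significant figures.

h_sync ≈ 17000 km

A synchronous orbit has period T, so by Kepler's third law a = (μT²/4π²)^(1/3).
μT²/4π² = 4.283×10¹³ × (8.864×10⁴)² / 39.48 = 8.524×10²¹ m³.
a = 2.043×10⁷ m = 20428 km.
Altitude h = a − R = 20428 − 3390 = 17038 km.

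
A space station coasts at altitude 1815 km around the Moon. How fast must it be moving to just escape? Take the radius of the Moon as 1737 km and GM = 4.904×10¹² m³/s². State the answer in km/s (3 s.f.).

v_esc ≈ 1.66 km/s

r = 1737 + 1815 = 3552.0 km = 3.5520×10⁶ m.
Escape speed v_esc = √(2μ/r) = √(2 × 4.904×10¹² / 3.552×10⁶) = √(2.761×10⁶) = 1662 m/s.
= 1.662 km/s.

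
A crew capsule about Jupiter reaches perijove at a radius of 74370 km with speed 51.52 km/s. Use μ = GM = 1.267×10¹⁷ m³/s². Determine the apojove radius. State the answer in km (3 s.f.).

apojove radius ≈ 2.62×10⁵ km

r_p = 7.437×10⁷ m.
Specific energy ε = v²/2 − μ/r = -3.765×10⁸ J/kg, so a = −μ/(2ε) = 1.683×10⁸ m.
The apsides satisfy r_p + r_a = 2a, so the apojove radius is 2a − r_p = 2.622×10⁸ m = 2.6216×10⁵ km.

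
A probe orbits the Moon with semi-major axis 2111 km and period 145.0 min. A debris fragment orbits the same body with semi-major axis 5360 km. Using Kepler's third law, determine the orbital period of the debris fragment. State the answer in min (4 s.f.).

T₂ ≈ 586.7 min

Kepler's third law: T² ∝ a³, so T₂ = T₁ (a₂/a₁)^(3/2).
a₂/a₁ = 2.539, (a₂/a₁)^(3/2) = 4.046.
T₂ = 145.0 × 4.046 = 586.7 min.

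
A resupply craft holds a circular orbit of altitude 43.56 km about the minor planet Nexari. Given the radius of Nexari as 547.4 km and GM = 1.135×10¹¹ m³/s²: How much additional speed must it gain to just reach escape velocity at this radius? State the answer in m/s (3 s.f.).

Δv ≈ 182 m/s

r = 547.4 + 43.56 = 590.96 km = 5.9096×10⁵ m.
Circular speed v_c = √(μ/r) = 438.2 m/s.
Escape speed v_esc = √(2μ/r) = √2 × v_c = 619.8 m/s.
Δv = v_esc − v_c = 181.5 m/s.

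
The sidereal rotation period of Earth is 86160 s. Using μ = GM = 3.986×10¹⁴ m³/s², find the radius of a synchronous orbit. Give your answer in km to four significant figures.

A synchronous orbit has period T, so by Kepler's third law a = (μT²/4π²)^(1/3).
μT²/4π² = 3.986×10¹⁴ × (8.616×10⁴)² / 39.48 = 7.495×10²² m³.
a = 4.216×10⁷ m = 42163 km.

r_sync ≈ 42160 km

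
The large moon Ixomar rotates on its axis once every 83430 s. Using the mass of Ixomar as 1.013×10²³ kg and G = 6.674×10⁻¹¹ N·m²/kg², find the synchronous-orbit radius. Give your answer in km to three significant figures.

r_sync ≈ 10600 km

μ = GM = 6.674×10⁻¹¹ × 1.013×10²³ = 6.761×10¹² m³/s².
A synchronous orbit has period T, so by Kepler's third law a = (μT²/4π²)^(1/3).
μT²/4π² = 6.761×10¹² × (8.343×10⁴)² / 39.48 = 1.192×10²¹ m³.
a = 1.060×10⁷ m = 10603 km.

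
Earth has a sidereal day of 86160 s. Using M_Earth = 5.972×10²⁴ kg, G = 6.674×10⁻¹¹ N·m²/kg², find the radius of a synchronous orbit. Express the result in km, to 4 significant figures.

r_sync ≈ 42160 km

μ = GM = 6.674×10⁻¹¹ × 5.972×10²⁴ = 3.986×10¹⁴ m³/s².
A synchronous orbit has period T, so by Kepler's third law a = (μT²/4π²)^(1/3).
μT²/4π² = 3.986×10¹⁴ × (8.616×10⁴)² / 39.48 = 7.495×10²² m³.
a = 4.216×10⁷ m = 42162 km.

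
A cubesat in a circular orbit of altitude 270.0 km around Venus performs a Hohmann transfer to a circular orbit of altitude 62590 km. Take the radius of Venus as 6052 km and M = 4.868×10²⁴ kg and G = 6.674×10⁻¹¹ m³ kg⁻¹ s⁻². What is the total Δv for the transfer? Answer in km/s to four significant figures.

Δv_total ≈ 3.815 km/s

μ = GM = 6.674×10⁻¹¹ × 4.868×10²⁴ = 3.249×10¹⁴ m³/s².
r₁ = 6052 + 270.0 = 6322.0 km = 6.3220×10⁶ m.
r₂ = 6052 + 62590 = 68642 km = 6.8642×10⁷ m.
Transfer ellipse a_t = (r₁ + r₂)/2 = 3.748×10⁷ m.
At r₁: circular v_c1 = √(μ/r₁) = 7169 m/s; transfer-periapsis v_p = √[μ(2/r₁ − 1/a_t)] = 9701 m/s.
Δv₁ = v_p − v_c1 = 2532 m/s.
At r₂: circular v_c2 = √(μ/r₂) = 2176 m/s; transfer-apoapsis v_a = √[μ(2/r₂ − 1/a_t)] = 893.5 m/s.
Δv₂ = v_c2 − v_a = 1282 m/s.
Total Δv = Δv₁ + Δv₂ = 3815 m/s = 3.815 km/s.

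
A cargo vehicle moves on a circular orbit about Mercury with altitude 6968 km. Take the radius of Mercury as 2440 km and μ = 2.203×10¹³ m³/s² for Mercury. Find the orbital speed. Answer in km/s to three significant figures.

v ≈ 1.53 km/s

r = 2440 + 6968 = 9408.0 km = 9.4080×10⁶ m.
For a circular orbit v = √(μ/r) = √(2.203×10¹³ / 9.408×10⁶) = √(2.342×10⁶) = 1530 m/s.
That is 1.530 km/s.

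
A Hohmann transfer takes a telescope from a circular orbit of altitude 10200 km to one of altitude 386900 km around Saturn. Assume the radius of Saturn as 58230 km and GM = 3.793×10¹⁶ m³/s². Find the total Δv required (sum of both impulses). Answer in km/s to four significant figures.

Δv_total ≈ 11.92 km/s

r₁ = 58230 + 10200 = 68430 km = 6.8430×10⁷ m.
r₂ = 58230 + 386900 = 445130 km = 4.4513×10⁸ m.
Transfer ellipse a_t = (r₁ + r₂)/2 = 2.568×10⁸ m.
At r₁: circular v_c1 = √(μ/r₁) = 23540 m/s; transfer-perikrone v_p = √[μ(2/r₁ − 1/a_t)] = 31000 m/s.
Δv₁ = v_p − v_c1 = 7454 m/s.
At r₂: circular v_c2 = √(μ/r₂) = 9231 m/s; transfer-apokrone v_a = √[μ(2/r₂ − 1/a_t)] = 4765 m/s.
Δv₂ = v_c2 − v_a = 4466 m/s.
Total Δv = Δv₁ + Δv₂ = 11920 m/s = 11.92 km/s.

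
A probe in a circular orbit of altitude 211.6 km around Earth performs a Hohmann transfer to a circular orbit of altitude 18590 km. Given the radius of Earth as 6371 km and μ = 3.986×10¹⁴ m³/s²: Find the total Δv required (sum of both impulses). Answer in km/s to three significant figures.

Δv_total ≈ 3.42 km/s

r₁ = 6371 + 211.6 = 6582.6 km = 6.5826×10⁶ m.
r₂ = 6371 + 18590 = 24961 km = 2.4961×10⁷ m.
Transfer ellipse a_t = (r₁ + r₂)/2 = 1.577×10⁷ m.
At r₁: circular v_c1 = √(μ/r₁) = 7782 m/s; transfer-perigee v_p = √[μ(2/r₁ − 1/a_t)] = 9789 m/s.
Δv₁ = v_p − v_c1 = 2008 m/s.
At r₂: circular v_c2 = √(μ/r₂) = 3996 m/s; transfer-apogee v_a = √[μ(2/r₂ − 1/a_t)] = 2582 m/s.
Δv₂ = v_c2 − v_a = 1414 m/s.
Total Δv = Δv₁ + Δv₂ = 3422 m/s = 3.422 km/s.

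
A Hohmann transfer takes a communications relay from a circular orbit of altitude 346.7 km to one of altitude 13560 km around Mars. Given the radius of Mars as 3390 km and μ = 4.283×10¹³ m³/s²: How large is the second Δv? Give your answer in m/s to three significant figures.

Δv ≈ 634 m/s

r₁ = 3390 + 346.7 = 3736.7 km = 3.7367×10⁶ m.
r₂ = 3390 + 13560 = 16950 km = 1.6950×10⁷ m.
Transfer ellipse a_t = (r₁ + r₂)/2 = 1.034×10⁷ m.
At r₁: circular v_c1 = √(μ/r₁) = 3386 m/s; transfer-periapsis v_p = √[μ(2/r₁ − 1/a_t)] = 4334 m/s.
At r₂: circular v_c2 = √(μ/r₂) = 1590 m/s; transfer-apoapsis v_a = √[μ(2/r₂ − 1/a_t)] = 955.4 m/s.
Δv₂ = v_c2 − v_a = 634.2 m/s.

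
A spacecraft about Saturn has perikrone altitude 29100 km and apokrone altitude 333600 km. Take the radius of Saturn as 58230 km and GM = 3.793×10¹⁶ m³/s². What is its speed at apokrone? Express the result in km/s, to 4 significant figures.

v ≈ 5.940 km/s

r_p = 58230 + 29100 = 87330 km = 8.7330×10⁷ m.
r_a = 58230 + 333600 = 391830 km = 3.9183×10⁸ m.
Semi-major axis a = (r_p + r_a)/2 = 2.3958×10⁵ km = 2.396×10⁸ m.
Vis-viva: v² = μ(2/r − 1/a) = 3.793×10¹⁶ × (5.104×10⁻⁹ − 4.174×10⁻⁹) = 3.529×10⁷ m²/s².
v = 5940 m/s = 5.940 km/s.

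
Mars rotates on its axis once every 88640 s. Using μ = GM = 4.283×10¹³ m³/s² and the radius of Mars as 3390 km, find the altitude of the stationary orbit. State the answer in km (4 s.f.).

h_sync ≈ 17040 km

A synchronous orbit has period T, so by Kepler's third law a = (μT²/4π²)^(1/3).
μT²/4π² = 4.283×10¹³ × (8.864×10⁴)² / 39.48 = 8.524×10²¹ m³.
a = 2.043×10⁷ m = 20428 km.
Altitude h = a − R = 20428 − 3390 = 17038 km.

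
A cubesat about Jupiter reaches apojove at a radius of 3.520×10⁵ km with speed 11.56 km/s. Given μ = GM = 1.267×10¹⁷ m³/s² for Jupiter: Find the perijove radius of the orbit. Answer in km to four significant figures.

r_a = 3.520×10⁸ m.
Specific energy ε = v²/2 − μ/r = -2.931×10⁸ J/kg, so a = −μ/(2ε) = 2.161×10⁸ m.
The apsides satisfy r_p + r_a = 2a, so the perijove radius is 2a − r_a = 8.024×10⁷ m = 80237 km.

perijove radius ≈ 80240 km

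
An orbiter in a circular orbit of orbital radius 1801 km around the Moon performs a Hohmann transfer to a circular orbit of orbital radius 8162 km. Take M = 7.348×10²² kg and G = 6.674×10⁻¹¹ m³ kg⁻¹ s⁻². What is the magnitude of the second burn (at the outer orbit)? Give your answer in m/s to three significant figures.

μ = GM = 6.674×10⁻¹¹ × 7.348×10²² = 4.904×10¹² m³/s².
r₁ = 1801 km = 1.801×10⁶ m.
r₂ = 8162 km = 8.162×10⁶ m.
Transfer ellipse a_t = (r₁ + r₂)/2 = 4.982×10⁶ m.
At r₁: circular v_c1 = √(μ/r₁) = 1650 m/s; transfer-perilune v_p = √[μ(2/r₁ − 1/a_t)] = 2112 m/s.
At r₂: circular v_c2 = √(μ/r₂) = 775.1 m/s; transfer-apolune v_a = √[μ(2/r₂ − 1/a_t)] = 466.1 m/s.
Δv₂ = v_c2 − v_a = 309.1 m/s.

Δv ≈ 309 m/s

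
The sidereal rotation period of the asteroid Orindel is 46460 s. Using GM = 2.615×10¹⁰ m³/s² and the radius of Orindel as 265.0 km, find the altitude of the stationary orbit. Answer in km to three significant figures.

h_sync ≈ 862 km

A synchronous orbit has period T, so by Kepler's third law a = (μT²/4π²)^(1/3).
μT²/4π² = 2.615×10¹⁰ × (4.646×10⁴)² / 39.48 = 1.430×10¹⁸ m³.
a = 1.127×10⁶ m = 1126.6 km.
Altitude h = a − R = 1126.6 − 265.0 = 861.57 km.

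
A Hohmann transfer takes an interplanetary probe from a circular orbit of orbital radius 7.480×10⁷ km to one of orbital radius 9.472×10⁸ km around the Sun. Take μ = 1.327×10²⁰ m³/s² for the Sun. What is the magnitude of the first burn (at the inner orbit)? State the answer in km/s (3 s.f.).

Δv ≈ 15.2 km/s

r₁ = 7.480×10⁷ km = 7.480×10¹⁰ m.
r₂ = 9.472×10⁸ km = 9.472×10¹¹ m.
Transfer ellipse a_t = (r₁ + r₂)/2 = 5.110×10¹¹ m.
At r₁: circular v_c1 = √(μ/r₁) = 42120 m/s; transfer-perihelion v_p = √[μ(2/r₁ − 1/a_t)] = 57340 m/s.
Δv₁ = v_p − v_c1 = 15230 m/s.
= 15.23 km/s.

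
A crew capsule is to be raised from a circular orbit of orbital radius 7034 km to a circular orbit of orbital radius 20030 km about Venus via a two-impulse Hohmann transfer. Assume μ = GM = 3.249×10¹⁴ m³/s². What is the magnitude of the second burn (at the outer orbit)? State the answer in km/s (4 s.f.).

Δv ≈ 1.124 km/s

r₁ = 7034 km = 7.034×10⁶ m.
r₂ = 20030 km = 2.003×10⁷ m.
Transfer ellipse a_t = (r₁ + r₂)/2 = 1.353×10⁷ m.
At r₁: circular v_c1 = √(μ/r₁) = 6796 m/s; transfer-periapsis v_p = √[μ(2/r₁ − 1/a_t)] = 8269 m/s.
At r₂: circular v_c2 = √(μ/r₂) = 4027 m/s; transfer-apoapsis v_a = √[μ(2/r₂ − 1/a_t)] = 2904 m/s.
Δv₂ = v_c2 − v_a = 1124 m/s.
= 1.124 km/s.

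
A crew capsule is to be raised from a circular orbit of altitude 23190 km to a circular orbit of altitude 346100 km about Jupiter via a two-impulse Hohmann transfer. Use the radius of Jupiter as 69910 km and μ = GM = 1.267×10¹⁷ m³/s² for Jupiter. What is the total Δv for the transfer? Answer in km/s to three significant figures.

Δv_total ≈ 17.2 km/s

r₁ = 69910 + 23190 = 93100 km = 9.3100×10⁷ m.
r₂ = 69910 + 346100 = 416010 km = 4.1601×10⁸ m.
Transfer ellipse a_t = (r₁ + r₂)/2 = 2.546×10⁸ m.
At r₁: circular v_c1 = √(μ/r₁) = 36890 m/s; transfer-perijove v_p = √[μ(2/r₁ − 1/a_t)] = 47160 m/s.
Δv₁ = v_p − v_c1 = 10270 m/s.
At r₂: circular v_c2 = √(μ/r₂) = 17450 m/s; transfer-apojove v_a = √[μ(2/r₂ − 1/a_t)] = 10550 m/s.
Δv₂ = v_c2 − v_a = 6898 m/s.
Total Δv = Δv₁ + Δv₂ = 17170 m/s = 17.17 km/s.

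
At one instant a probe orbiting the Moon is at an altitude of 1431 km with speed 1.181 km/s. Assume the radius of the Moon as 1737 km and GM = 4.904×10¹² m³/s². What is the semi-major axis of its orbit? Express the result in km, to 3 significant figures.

a ≈ 2880 km

r = 1737 + 1431 = 3168.0 km = 3.168×10⁶ m.
Specific orbital energy ε = v²/2 − μ/r = (1181)²/2 − 4.904×10¹²/3.168×10⁶ = -8.506×10⁵ J/kg.
Since ε = −μ/(2a), a = −μ/(2ε) = 2.883×10⁶ m = 2882.7 km.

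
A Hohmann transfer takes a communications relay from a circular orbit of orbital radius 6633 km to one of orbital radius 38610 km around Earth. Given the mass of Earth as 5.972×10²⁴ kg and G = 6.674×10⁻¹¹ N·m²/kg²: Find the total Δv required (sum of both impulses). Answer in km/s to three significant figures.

μ = GM = 6.674×10⁻¹¹ × 5.972×10²⁴ = 3.986×10¹⁴ m³/s².
r₁ = 6633 km = 6.633×10⁶ m.
r₂ = 38610 km = 3.861×10⁷ m.
Transfer ellipse a_t = (r₁ + r₂)/2 = 2.262×10⁷ m.
At r₁: circular v_c1 = √(μ/r₁) = 7752 m/s; transfer-perigee v_p = √[μ(2/r₁ − 1/a_t)] = 10130 m/s.
Δv₁ = v_p − v_c1 = 2375 m/s.
At r₂: circular v_c2 = √(μ/r₂) = 3213 m/s; transfer-apogee v_a = √[μ(2/r₂ − 1/a_t)] = 1740 m/s.
Δv₂ = v_c2 − v_a = 1473 m/s.
Total Δv = Δv₁ + Δv₂ = 3849 m/s = 3.849 km/s.

Δv_total ≈ 3.85 km/s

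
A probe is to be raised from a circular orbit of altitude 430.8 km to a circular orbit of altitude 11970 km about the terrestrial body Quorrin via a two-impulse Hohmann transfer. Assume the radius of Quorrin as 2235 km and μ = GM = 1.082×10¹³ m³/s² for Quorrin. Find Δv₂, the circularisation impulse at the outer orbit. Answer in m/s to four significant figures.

r₁ = 2235 + 430.8 = 2665.8 km = 2.6658×10⁶ m.
r₂ = 2235 + 11970 = 14205 km = 1.4205×10⁷ m.
Transfer ellipse a_t = (r₁ + r₂)/2 = 8.435×10⁶ m.
At r₁: circular v_c1 = √(μ/r₁) = 2015 m/s; transfer-periapsis v_p = √[μ(2/r₁ − 1/a_t)] = 2614 m/s.
At r₂: circular v_c2 = √(μ/r₂) = 872.8 m/s; transfer-apoapsis v_a = √[μ(2/r₂ − 1/a_t)] = 490.6 m/s.
Δv₂ = v_c2 − v_a = 382.1 m/s.

Δv ≈ 382.1 m/s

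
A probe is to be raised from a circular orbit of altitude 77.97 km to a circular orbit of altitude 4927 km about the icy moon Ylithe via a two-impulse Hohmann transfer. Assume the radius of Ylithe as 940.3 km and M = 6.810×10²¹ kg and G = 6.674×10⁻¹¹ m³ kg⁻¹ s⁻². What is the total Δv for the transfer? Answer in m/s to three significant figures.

Δv_total ≈ 331 m/s

μ = GM = 6.674×10⁻¹¹ × 6.810×10²¹ = 4.545×10¹¹ m³/s².
r₁ = 940.3 + 77.97 = 1018.3 km = 1.0183×10⁶ m.
r₂ = 940.3 + 4927 = 5867.3 km = 5.8673×10⁶ m.
Transfer ellipse a_t = (r₁ + r₂)/2 = 3.443×10⁶ m.
At r₁: circular v_c1 = √(μ/r₁) = 668.1 m/s; transfer-periapsis v_p = √[μ(2/r₁ − 1/a_t)] = 872.2 m/s.
Δv₁ = v_p − v_c1 = 204.1 m/s.
At r₂: circular v_c2 = √(μ/r₂) = 278.3 m/s; transfer-apoapsis v_a = √[μ(2/r₂ − 1/a_t)] = 151.4 m/s.
Δv₂ = v_c2 − v_a = 127.0 m/s.
Total Δv = Δv₁ + Δv₂ = 331.0 m/s.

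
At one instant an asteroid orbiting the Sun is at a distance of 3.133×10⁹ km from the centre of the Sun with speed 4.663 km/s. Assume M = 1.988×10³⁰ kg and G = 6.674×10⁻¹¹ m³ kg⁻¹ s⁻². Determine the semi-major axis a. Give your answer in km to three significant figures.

a ≈ 2.11×10⁹ km

μ = GM = 6.674×10⁻¹¹ × 1.988×10³⁰ = 1.327×10²⁰ m³/s².
r = 3.133×10¹² m.
Specific orbital energy ε = v²/2 − μ/r = (4663)²/2 − 1.327×10²⁰/3.133×10¹² = -3.148×10⁷ J/kg.
Since ε = −μ/(2a), a = −μ/(2ε) = 2.108×10¹² m = 2.1075×10⁹ km.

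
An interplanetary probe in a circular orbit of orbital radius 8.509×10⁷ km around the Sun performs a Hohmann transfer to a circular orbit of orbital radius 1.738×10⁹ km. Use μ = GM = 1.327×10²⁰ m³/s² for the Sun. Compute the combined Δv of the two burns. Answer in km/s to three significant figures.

Δv_total ≈ 21.1 km/s

r₁ = 8.509×10⁷ km = 8.509×10¹⁰ m.
r₂ = 1.738×10⁹ km = 1.738×10¹² m.
Transfer ellipse a_t = (r₁ + r₂)/2 = 9.115×10¹¹ m.
At r₁: circular v_c1 = √(μ/r₁) = 39490 m/s; transfer-perihelion v_p = √[μ(2/r₁ − 1/a_t)] = 54530 m/s.
Δv₁ = v_p − v_c1 = 15040 m/s.
At r₂: circular v_c2 = √(μ/r₂) = 8738 m/s; transfer-aphelion v_a = √[μ(2/r₂ − 1/a_t)] = 2670 m/s.
Δv₂ = v_c2 − v_a = 6068 m/s.
Total Δv = Δv₁ + Δv₂ = 21110 m/s = 21.11 km/s.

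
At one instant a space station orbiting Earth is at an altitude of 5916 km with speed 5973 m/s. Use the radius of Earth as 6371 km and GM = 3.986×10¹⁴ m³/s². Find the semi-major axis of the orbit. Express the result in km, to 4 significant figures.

a ≈ 13650 km

r = 6371 + 5916 = 12287 km = 1.229×10⁷ m.
Specific orbital energy ε = v²/2 − μ/r = (5973)²/2 − 3.986×10¹⁴/1.229×10⁷ = -1.460×10⁷ J/kg.
Since ε = −μ/(2a), a = −μ/(2ε) = 1.365×10⁷ m = 13648 km.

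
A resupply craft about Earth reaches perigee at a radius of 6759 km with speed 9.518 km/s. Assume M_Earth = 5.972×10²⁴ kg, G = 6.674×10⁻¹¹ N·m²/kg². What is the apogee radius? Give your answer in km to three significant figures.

μ = GM = 6.674×10⁻¹¹ × 5.972×10²⁴ = 3.986×10¹⁴ m³/s².
r_p = 6.759×10⁶ m.
Specific energy ε = v²/2 − μ/r = -1.367×10⁷ J/kg, so a = −μ/(2ε) = 1.458×10⁷ m.
The apsides satisfy r_p + r_a = 2a, so the apogee radius is 2a − r_p = 2.239×10⁷ m = 22392 km.

apogee radius ≈ 22400 km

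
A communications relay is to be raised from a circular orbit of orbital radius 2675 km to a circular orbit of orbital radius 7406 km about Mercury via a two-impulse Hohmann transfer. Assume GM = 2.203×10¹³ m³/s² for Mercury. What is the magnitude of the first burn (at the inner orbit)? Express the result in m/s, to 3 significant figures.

r₁ = 2675 km = 2.675×10⁶ m.
r₂ = 7406 km = 7.406×10⁶ m.
Transfer ellipse a_t = (r₁ + r₂)/2 = 5.040×10⁶ m.
At r₁: circular v_c1 = √(μ/r₁) = 2870 m/s; transfer-periherm v_p = √[μ(2/r₁ − 1/a_t)] = 3479 m/s.
Δv₁ = v_p − v_c1 = 608.8 m/s.

Δv ≈ 609 m/s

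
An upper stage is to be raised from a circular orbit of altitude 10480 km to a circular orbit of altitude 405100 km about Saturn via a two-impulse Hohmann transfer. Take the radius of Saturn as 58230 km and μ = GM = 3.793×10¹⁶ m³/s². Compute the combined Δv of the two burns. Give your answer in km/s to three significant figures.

Δv_total ≈ 12.0 km/s

r₁ = 58230 + 10480 = 68710 km = 6.8710×10⁷ m.
r₂ = 58230 + 405100 = 463330 km = 4.6333×10⁸ m.
Transfer ellipse a_t = (r₁ + r₂)/2 = 2.660×10⁸ m.
At r₁: circular v_c1 = √(μ/r₁) = 23500 m/s; transfer-perikrone v_p = √[μ(2/r₁ − 1/a_t)] = 31010 m/s.
Δv₁ = v_p − v_c1 = 7512 m/s.
At r₂: circular v_c2 = √(μ/r₂) = 9048 m/s; transfer-apokrone v_a = √[μ(2/r₂ − 1/a_t)] = 4598 m/s.
Δv₂ = v_c2 − v_a = 4450 m/s.
Total Δv = Δv₁ + Δv₂ = 11960 m/s = 11.96 km/s.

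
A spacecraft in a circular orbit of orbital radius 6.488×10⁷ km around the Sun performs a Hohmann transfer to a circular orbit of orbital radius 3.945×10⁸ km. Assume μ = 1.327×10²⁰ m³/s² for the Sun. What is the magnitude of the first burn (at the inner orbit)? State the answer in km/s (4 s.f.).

Δv ≈ 14.04 km/s

r₁ = 6.488×10⁷ km = 6.488×10¹⁰ m.
r₂ = 3.945×10⁸ km = 3.945×10¹¹ m.
Transfer ellipse a_t = (r₁ + r₂)/2 = 2.297×10¹¹ m.
At r₁: circular v_c1 = √(μ/r₁) = 45230 m/s; transfer-perihelion v_p = √[μ(2/r₁ − 1/a_t)] = 59270 m/s.
Δv₁ = v_p − v_c1 = 14040 m/s.
= 14.04 km/s.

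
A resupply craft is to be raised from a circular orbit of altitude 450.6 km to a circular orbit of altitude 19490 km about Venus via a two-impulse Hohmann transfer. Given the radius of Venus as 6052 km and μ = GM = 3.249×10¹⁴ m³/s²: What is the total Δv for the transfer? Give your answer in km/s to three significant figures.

Δv_total ≈ 3.15 km/s

r₁ = 6052 + 450.6 = 6502.6 km = 6.5026×10⁶ m.
r₂ = 6052 + 19490 = 25542 km = 2.5542×10⁷ m.
Transfer ellipse a_t = (r₁ + r₂)/2 = 1.602×10⁷ m.
At r₁: circular v_c1 = √(μ/r₁) = 7069 m/s; transfer-periapsis v_p = √[μ(2/r₁ − 1/a_t)] = 8925 m/s.
Δv₁ = v_p − v_c1 = 1856 m/s.
At r₂: circular v_c2 = √(μ/r₂) = 3567 m/s; transfer-apoapsis v_a = √[μ(2/r₂ − 1/a_t)] = 2272 m/s.
Δv₂ = v_c2 − v_a = 1294 m/s.
Total Δv = Δv₁ + Δv₂ = 3151 m/s = 3.151 km/s.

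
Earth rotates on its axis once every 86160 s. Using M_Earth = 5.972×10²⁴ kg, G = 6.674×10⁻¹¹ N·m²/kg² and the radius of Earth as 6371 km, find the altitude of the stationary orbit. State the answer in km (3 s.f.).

h_sync ≈ 35800 km

μ = GM = 6.674×10⁻¹¹ × 5.972×10²⁴ = 3.986×10¹⁴ m³/s².
A synchronous orbit has period T, so by Kepler's third law a = (μT²/4π²)^(1/3).
μT²/4π² = 3.986×10¹⁴ × (8.616×10⁴)² / 39.48 = 7.495×10²² m³.
a = 4.216×10⁷ m = 42162 km.
Altitude h = a − R = 42162 − 6371 = 35791 km.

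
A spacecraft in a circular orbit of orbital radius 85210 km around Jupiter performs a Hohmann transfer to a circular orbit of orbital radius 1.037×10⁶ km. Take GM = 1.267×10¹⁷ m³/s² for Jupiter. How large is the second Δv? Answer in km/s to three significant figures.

Δv ≈ 6.75 km/s

r₁ = 85210 km = 8.521×10⁷ m.
r₂ = 1.037×10⁶ km = 1.037×10⁹ m.
Transfer ellipse a_t = (r₁ + r₂)/2 = 5.611×10⁸ m.
At r₁: circular v_c1 = √(μ/r₁) = 38560 m/s; transfer-perijove v_p = √[μ(2/r₁ − 1/a_t)] = 52420 m/s.
At r₂: circular v_c2 = √(μ/r₂) = 11050 m/s; transfer-apojove v_a = √[μ(2/r₂ − 1/a_t)] = 4307 m/s.
Δv₂ = v_c2 − v_a = 6746 m/s.
= 6.746 km/s.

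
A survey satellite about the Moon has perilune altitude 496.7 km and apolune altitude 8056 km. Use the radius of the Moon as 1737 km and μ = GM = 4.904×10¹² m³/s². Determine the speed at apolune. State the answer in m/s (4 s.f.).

r_p = 1737 + 496.7 = 2233.7 km = 2.2337×10⁶ m.
r_a = 1737 + 8056 = 9793.0 km = 9.7930×10⁶ m.
Semi-major axis a = (r_p + r_a)/2 = 6013.4 km = 6.013×10⁶ m.
Vis-viva: v² = μ(2/r − 1/a) = 4.904×10¹² × (2.042×10⁻⁷ − 1.663×10⁻⁷) = 1.860×10⁵ m²/s².
v = 431.3 m/s.

v ≈ 431.3 m/s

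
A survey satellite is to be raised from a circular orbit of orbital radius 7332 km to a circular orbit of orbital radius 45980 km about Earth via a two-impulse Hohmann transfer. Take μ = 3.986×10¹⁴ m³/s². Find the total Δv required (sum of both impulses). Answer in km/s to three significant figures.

r₁ = 7332 km = 7.332×10⁶ m.
r₂ = 45980 km = 4.598×10⁷ m.
Transfer ellipse a_t = (r₁ + r₂)/2 = 2.666×10⁷ m.
At r₁: circular v_c1 = √(μ/r₁) = 7373 m/s; transfer-perigee v_p = √[μ(2/r₁ − 1/a_t)] = 9684 m/s.
Δv₁ = v_p − v_c1 = 2311 m/s.
At r₂: circular v_c2 = √(μ/r₂) = 2944 m/s; transfer-apogee v_a = √[μ(2/r₂ − 1/a_t)] = 1544 m/s.
Δv₂ = v_c2 − v_a = 1400 m/s.
Total Δv = Δv₁ + Δv₂ = 3711 m/s = 3.711 km/s.

Δv_total ≈ 3.71 km/s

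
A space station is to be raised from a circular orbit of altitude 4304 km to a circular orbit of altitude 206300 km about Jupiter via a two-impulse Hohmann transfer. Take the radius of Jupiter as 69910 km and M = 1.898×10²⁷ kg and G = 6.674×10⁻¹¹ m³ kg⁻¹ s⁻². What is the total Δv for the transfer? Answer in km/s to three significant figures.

μ = GM = 6.674×10⁻¹¹ × 1.898×10²⁷ = 1.267×10¹⁷ m³/s².
r₁ = 69910 + 4304 = 74214 km = 7.4214×10⁷ m.
r₂ = 69910 + 206300 = 276210 km = 2.7621×10⁸ m.
Transfer ellipse a_t = (r₁ + r₂)/2 = 1.752×10⁸ m.
At r₁: circular v_c1 = √(μ/r₁) = 41310 m/s; transfer-perijove v_p = √[μ(2/r₁ − 1/a_t)] = 51870 m/s.
Δv₁ = v_p − v_c1 = 10560 m/s.
At r₂: circular v_c2 = √(μ/r₂) = 21420 m/s; transfer-apojove v_a = √[μ(2/r₂ − 1/a_t)] = 13940 m/s.
Δv₂ = v_c2 − v_a = 7478 m/s.
Total Δv = Δv₁ + Δv₂ = 18040 m/s = 18.04 km/s.

Δv_total ≈ 18.0 km/s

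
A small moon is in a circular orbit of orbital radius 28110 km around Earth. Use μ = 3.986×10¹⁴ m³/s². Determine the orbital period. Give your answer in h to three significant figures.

r = 28110 km = 2.811×10⁷ m.
Kepler's third law: T = 2π√(r³/μ) = 2π√((2.811×10⁷)³ / 3.986×10¹⁴).
r³/μ = 5.572×10⁷ s², so T = 2π × 7.465×10³ = 4.690×10⁴ s.
Converting: 4.690×10⁴ s ÷ 3600 = 13.03 h.

T ≈ 13.0 h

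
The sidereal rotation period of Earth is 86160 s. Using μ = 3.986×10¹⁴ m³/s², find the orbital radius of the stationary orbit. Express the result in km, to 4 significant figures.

r_sync ≈ 42160 km

A synchronous orbit has period T, so by Kepler's third law a = (μT²/4π²)^(1/3).
μT²/4π² = 3.986×10¹⁴ × (8.616×10⁴)² / 39.48 = 7.495×10²² m³.
a = 4.216×10⁷ m = 42163 km.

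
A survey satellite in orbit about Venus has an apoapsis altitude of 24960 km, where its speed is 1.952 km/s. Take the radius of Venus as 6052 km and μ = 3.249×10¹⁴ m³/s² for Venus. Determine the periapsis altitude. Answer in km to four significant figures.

periapsis altitude ≈ 841.0 km

r_a = 6052 + 24960 = 31012 km = 3.101×10⁷ m.
Specific energy ε = v²/2 − μ/r = -8.571×10⁶ J/kg, so a = −μ/(2ε) = 1.895×10⁷ m.
The apsides satisfy r_p + r_a = 2a, so the periapsis radius is 2a − r_a = 6.893×10⁶ m = 6893.0 km.
Periapsis altitude = 6893.0 − 6052 = 840.96 km.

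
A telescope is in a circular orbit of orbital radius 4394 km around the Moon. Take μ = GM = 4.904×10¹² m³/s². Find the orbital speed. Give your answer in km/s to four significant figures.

v ≈ 1.056 km/s

r = 4394 km = 4.394×10⁶ m.
For a circular orbit v = √(μ/r) = √(4.904×10¹² / 4.394×10⁶) = √(1.116×10⁶) = 1056 m/s.
That is 1.056 km/s.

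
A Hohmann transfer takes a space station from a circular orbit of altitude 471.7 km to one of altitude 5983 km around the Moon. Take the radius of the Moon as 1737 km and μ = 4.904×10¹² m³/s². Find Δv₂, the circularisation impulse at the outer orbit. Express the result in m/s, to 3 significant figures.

Δv ≈ 265 m/s

r₁ = 1737 + 471.7 = 2208.7 km = 2.2087×10⁶ m.
r₂ = 1737 + 5983 = 7720.0 km = 7.7200×10⁶ m.
Transfer ellipse a_t = (r₁ + r₂)/2 = 4.964×10⁶ m.
At r₁: circular v_c1 = √(μ/r₁) = 1490 m/s; transfer-perilune v_p = √[μ(2/r₁ − 1/a_t)] = 1858 m/s.
At r₂: circular v_c2 = √(μ/r₂) = 797.0 m/s; transfer-apolune v_a = √[μ(2/r₂ − 1/a_t)] = 531.6 m/s.
Δv₂ = v_c2 − v_a = 265.4 m/s.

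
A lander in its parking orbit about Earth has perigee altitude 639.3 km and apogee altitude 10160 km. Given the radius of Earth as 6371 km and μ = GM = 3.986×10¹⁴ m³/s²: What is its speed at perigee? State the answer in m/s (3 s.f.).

r_p = 6371 + 639.3 = 7010.3 km = 7.0103×10⁶ m.
r_a = 6371 + 10160 = 16531 km = 1.6531×10⁷ m.
Semi-major axis a = (r_p + r_a)/2 = 11771 km = 1.177×10⁷ m.
Vis-viva: v² = μ(2/r − 1/a) = 3.986×10¹⁴ × (2.853×10⁻⁷ − 8.496×10⁻⁸) = 7.985×10⁷ m²/s².
v = 8936 m/s.

v ≈ 8940 m/s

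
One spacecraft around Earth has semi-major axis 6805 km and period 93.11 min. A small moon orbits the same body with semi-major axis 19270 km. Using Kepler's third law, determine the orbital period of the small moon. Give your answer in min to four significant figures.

Kepler's third law: T² ∝ a³, so T₂ = T₁ (a₂/a₁)^(3/2).
a₂/a₁ = 2.832, (a₂/a₁)^(3/2) = 4.765.
T₂ = 93.11 × 4.765 = 443.7 min.

T₂ ≈ 443.7 min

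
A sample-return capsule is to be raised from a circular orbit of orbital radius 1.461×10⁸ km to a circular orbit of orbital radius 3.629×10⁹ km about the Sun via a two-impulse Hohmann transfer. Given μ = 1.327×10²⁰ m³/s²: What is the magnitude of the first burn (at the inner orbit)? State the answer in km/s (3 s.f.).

Δv ≈ 11.7 km/s

r₁ = 1.461×10⁸ km = 1.461×10¹¹ m.
r₂ = 3.629×10⁹ km = 3.629×10¹² m.
Transfer ellipse a_t = (r₁ + r₂)/2 = 1.888×10¹² m.
At r₁: circular v_c1 = √(μ/r₁) = 30140 m/s; transfer-perihelion v_p = √[μ(2/r₁ − 1/a_t)] = 41790 m/s.
Δv₁ = v_p − v_c1 = 11650 m/s.
= 11.65 km/s.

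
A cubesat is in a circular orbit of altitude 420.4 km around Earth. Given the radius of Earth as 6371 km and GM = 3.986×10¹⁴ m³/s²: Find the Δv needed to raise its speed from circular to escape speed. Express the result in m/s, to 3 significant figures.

r = 6371 + 420.4 = 6791.4 km = 6.7914×10⁶ m.
Circular speed v_c = √(μ/r) = 7661 m/s.
Escape speed v_esc = √(2μ/r) = √2 × v_c = 10830 m/s.
Δv = v_esc − v_c = 3173 m/s.

Δv ≈ 3170 m/s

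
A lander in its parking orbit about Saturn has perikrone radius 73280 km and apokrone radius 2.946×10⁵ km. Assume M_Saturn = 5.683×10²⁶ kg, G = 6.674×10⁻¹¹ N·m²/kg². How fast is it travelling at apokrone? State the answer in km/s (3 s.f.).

μ = GM = 6.674×10⁻¹¹ × 5.683×10²⁶ = 3.793×10¹⁶ m³/s².
Semi-major axis a = (r_p + r_a)/2 = 1.8394×10⁵ km = 1.839×10⁸ m.
Vis-viva: v² = μ(2/r − 1/a) = 3.793×10¹⁶ × (6.789×10⁻⁹ − 5.437×10⁻⁹) = 5.129×10⁷ m²/s².
v = 7162 m/s = 7.162 km/s.

v ≈ 7.16 km/s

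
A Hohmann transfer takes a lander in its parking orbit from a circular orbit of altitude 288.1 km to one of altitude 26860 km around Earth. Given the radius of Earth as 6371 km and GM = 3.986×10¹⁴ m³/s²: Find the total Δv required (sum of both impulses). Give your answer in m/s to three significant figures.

Δv_total ≈ 3710 m/s

r₁ = 6371 + 288.1 = 6659.1 km = 6.6591×10⁶ m.
r₂ = 6371 + 26860 = 33231 km = 3.3231×10⁷ m.
Transfer ellipse a_t = (r₁ + r₂)/2 = 1.995×10⁷ m.
At r₁: circular v_c1 = √(μ/r₁) = 7737 m/s; transfer-perigee v_p = √[μ(2/r₁ − 1/a_t)] = 9987 m/s.
Δv₁ = v_p − v_c1 = 2250 m/s.
At r₂: circular v_c2 = √(μ/r₂) = 3463 m/s; transfer-apogee v_a = √[μ(2/r₂ − 1/a_t)] = 2001 m/s.
Δv₂ = v_c2 − v_a = 1462 m/s.
Total Δv = Δv₁ + Δv₂ = 3712 m/s.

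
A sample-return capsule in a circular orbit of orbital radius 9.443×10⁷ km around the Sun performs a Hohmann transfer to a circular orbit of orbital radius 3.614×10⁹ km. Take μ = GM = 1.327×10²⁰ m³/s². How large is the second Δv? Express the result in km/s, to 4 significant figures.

r₁ = 9.443×10⁷ km = 9.443×10¹⁰ m.
r₂ = 3.614×10⁹ km = 3.614×10¹² m.
Transfer ellipse a_t = (r₁ + r₂)/2 = 1.854×10¹² m.
At r₁: circular v_c1 = √(μ/r₁) = 37490 m/s; transfer-perihelion v_p = √[μ(2/r₁ − 1/a_t)] = 52340 m/s.
At r₂: circular v_c2 = √(μ/r₂) = 6060 m/s; transfer-aphelion v_a = √[μ(2/r₂ − 1/a_t)] = 1367 m/s.
Δv₂ = v_c2 − v_a = 4692 m/s.
= 4.692 km/s.

Δv ≈ 4.692 km/s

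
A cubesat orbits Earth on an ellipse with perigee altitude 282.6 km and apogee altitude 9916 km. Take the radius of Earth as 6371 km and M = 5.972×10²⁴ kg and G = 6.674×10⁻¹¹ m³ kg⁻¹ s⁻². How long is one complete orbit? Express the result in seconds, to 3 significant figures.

T ≈ 12200 seconds

μ = GM = 6.674×10⁻¹¹ × 5.972×10²⁴ = 3.986×10¹⁴ m³/s².
r_p = 6371 + 282.6 = 6653.6 km = 6.6536×10⁶ m.
r_a = 6371 + 9916 = 16287 km = 1.6287×10⁷ m.
Semi-major axis a = (r_p + r_a)/2 = (6653.6 + 16287)/2 = 11470 km = 1.147×10⁷ m.
By Kepler's third law T = 2π√(a³/μ) = 2π × 1.946×10³ = 1.223×10⁴ s.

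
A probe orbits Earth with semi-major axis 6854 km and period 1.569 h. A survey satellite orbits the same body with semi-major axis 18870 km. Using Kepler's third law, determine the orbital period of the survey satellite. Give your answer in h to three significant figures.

T₂ ≈ 7.17 h

Kepler's third law: T² ∝ a³, so T₂ = T₁ (a₂/a₁)^(3/2).
a₂/a₁ = 2.753, (a₂/a₁)^(3/2) = 4.568.
T₂ = 1.569 × 4.568 = 7.167 h.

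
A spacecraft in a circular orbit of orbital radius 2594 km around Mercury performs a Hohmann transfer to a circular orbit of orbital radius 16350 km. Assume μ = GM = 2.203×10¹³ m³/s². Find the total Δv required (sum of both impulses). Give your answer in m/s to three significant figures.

Δv_total ≈ 1470 m/s

r₁ = 2594 km = 2.594×10⁶ m.
r₂ = 16350 km = 1.635×10⁷ m.
Transfer ellipse a_t = (r₁ + r₂)/2 = 9.472×10⁶ m.
At r₁: circular v_c1 = √(μ/r₁) = 2914 m/s; transfer-periherm v_p = √[μ(2/r₁ − 1/a_t)] = 3829 m/s.
Δv₁ = v_p − v_c1 = 914.6 m/s.
At r₂: circular v_c2 = √(μ/r₂) = 1161 m/s; transfer-apoherm v_a = √[μ(2/r₂ − 1/a_t)] = 607.5 m/s.
Δv₂ = v_c2 − v_a = 553.3 m/s.
Total Δv = Δv₁ + Δv₂ = 1468 m/s.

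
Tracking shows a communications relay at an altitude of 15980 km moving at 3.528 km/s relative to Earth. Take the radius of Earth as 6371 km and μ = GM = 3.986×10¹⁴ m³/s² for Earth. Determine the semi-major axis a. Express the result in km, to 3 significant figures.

a ≈ 17200 km

r = 6371 + 15980 = 22351 km = 2.235×10⁷ m.
Specific orbital energy ε = v²/2 − μ/r = (3528)²/2 − 3.986×10¹⁴/2.235×10⁷ = -1.161×10⁷ J/kg.
Since ε = −μ/(2a), a = −μ/(2ε) = 1.717×10⁷ m = 17166 km.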